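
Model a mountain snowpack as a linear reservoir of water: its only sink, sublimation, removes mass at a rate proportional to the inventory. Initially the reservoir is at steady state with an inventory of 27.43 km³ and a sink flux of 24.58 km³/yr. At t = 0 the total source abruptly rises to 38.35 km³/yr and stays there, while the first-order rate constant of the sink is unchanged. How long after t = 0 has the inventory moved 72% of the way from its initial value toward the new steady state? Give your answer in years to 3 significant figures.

1.42 yr

τ = M₀/F₀ = 27.43/24.58 = 1.116 yr.
The remaining gap fraction is e^(−t/τ); 72% covered ⇒ e^(−t/τ) = 0.280.
t = −τ ln(0.280) = 1.116 × 1.273 = 1.421 yr.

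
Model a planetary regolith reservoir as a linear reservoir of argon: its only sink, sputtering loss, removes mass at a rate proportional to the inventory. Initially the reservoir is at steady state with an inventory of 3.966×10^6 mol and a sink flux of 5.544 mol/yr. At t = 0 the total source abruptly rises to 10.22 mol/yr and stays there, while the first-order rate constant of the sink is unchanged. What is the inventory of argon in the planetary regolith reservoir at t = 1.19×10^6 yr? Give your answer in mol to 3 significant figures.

6.68×10^6 mol

Residence time τ = M₀/F₀ = 715400 yr. The eventual steady state is M_∞ = M₀·(F₁/F₀) = 3.966×10^6 × 10.22/5.544 = 7.3111×10^6 mol.
The anomaly ΔM(t) = M(t) − M_∞ decays as ΔM₀·e^(−t/τ) with ΔM₀ = 3.966×10^6 − 7.3111×10^6 = −3.345×10^6 mol.
At t = 1.19×10^6 yr, e^(−t/τ) = e^(−1.663) = 0.1895, so ΔM = −633800 mol and M = 7.3111×10^6 − 633800 = 6.6772×10^6 mol.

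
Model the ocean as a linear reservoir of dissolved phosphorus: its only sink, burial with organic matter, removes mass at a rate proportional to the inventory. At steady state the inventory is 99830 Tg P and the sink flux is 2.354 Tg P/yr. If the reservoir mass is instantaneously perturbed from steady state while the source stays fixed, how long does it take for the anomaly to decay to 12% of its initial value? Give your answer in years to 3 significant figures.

89900 yr

For a linear reservoir the anomaly decays as exp(−t/τ) with τ = M/F = 99830/2.354 = 42410 yr.
exp(−t/τ) = 0.12 ⇒ t = −τ ln(0.12) = 42410 × 2.120 = 89920 yr.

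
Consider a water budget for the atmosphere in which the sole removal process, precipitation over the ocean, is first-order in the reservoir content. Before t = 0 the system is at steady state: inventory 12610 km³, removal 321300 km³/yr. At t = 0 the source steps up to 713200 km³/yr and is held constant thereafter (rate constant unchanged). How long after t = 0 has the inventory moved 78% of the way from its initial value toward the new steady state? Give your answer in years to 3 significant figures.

0.0594 yr

τ = M₀/F₀ = 12610/321300 = 0.03925 yr.
The remaining gap fraction is e^(−t/τ); 78% covered ⇒ e^(−t/τ) = 0.220.
t = −τ ln(0.220) = 0.03925 × 1.514 = 0.05942 yr.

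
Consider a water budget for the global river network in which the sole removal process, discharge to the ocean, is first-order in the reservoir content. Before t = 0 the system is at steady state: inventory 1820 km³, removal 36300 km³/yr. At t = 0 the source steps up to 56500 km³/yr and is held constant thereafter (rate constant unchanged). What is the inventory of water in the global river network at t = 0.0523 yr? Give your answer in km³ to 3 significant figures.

τ = M₀/F₀ = 1820/36300 = 0.05014 yr; rate constant k = 1/τ.
New steady state M_∞ = F₁/k = F₁·τ = 56500 × 0.05014 = 2832.8 km³.
M(t) = M_∞ + (M₀ − M_∞)·e^(−t/τ); t/τ = 0.0523/0.05014 = 1.043, so e^(−t/τ) = 0.3524.
M(t) = 2832.8 − 1013 × 0.3524 = 2475.9 km³.

2480 km³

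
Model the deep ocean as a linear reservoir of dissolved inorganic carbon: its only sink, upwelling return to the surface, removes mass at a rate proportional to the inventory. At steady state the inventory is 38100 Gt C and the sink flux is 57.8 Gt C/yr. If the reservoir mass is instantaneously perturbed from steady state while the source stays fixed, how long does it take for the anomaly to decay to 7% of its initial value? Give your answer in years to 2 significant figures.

For a linear reservoir the anomaly decays as exp(−t/τ) with τ = M/F = 38100/57.8 = 659.2 yr.
exp(−t/τ) = 0.07 ⇒ t = −τ ln(0.07) = 659.2 × 2.659 = 1753 yr.

1800 yr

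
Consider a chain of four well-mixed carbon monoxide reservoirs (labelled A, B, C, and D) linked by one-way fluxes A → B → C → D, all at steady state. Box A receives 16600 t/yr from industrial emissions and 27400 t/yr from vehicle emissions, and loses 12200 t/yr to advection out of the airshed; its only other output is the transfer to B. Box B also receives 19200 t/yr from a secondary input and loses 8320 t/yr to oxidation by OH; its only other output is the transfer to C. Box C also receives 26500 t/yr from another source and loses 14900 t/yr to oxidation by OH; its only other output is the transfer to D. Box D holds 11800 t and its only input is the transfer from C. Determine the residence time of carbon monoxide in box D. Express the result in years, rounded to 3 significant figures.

Box A: F(A→B) = (16600 + 27400) − 12200 = 31800 t/yr.
Box B: F(B→C) = (31800 + 19200) − 8320 = 42680 t/yr.
Box C: F(C→D) = (42680 + 26500) − 14900 = 54280 t/yr.
Box D throughput = its input = 54280 t/yr; τ = 11800 / 54280 = 0.2174 yr.

0.217 yr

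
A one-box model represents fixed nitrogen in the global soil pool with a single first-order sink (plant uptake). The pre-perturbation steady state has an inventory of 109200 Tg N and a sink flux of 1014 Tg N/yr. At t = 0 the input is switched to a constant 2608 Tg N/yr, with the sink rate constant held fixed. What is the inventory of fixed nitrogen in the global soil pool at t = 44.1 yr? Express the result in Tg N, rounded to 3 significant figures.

167000 Tg N

Residence time τ = M₀/F₀ = 107.7 yr. The eventual steady state is M_∞ = M₀·(F₁/F₀) = 109200 × 2608/1014 = 280860 Tg N.
The anomaly ΔM(t) = M(t) − M_∞ decays as ΔM₀·e^(−t/τ) with ΔM₀ = 109200 − 280860 = −171700 Tg N.
At t = 44.1 yr, e^(−t/τ) = e^(−0.4095) = 0.6640, so ΔM = −114000 Tg N and M = 280860 − 114000 = 166880 Tg N.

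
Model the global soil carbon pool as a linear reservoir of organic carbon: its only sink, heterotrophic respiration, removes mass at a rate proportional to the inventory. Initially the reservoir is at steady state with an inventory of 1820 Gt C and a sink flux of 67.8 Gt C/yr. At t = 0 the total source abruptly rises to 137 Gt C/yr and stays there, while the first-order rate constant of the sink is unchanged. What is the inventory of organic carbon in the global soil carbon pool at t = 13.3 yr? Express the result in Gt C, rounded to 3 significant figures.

Residence time τ = M₀/F₀ = 26.84 yr. The eventual steady state is M_∞ = M₀·(F₁/F₀) = 1820 × 137/67.8 = 3677.6 Gt C.
The anomaly ΔM(t) = M(t) − M_∞ decays as ΔM₀·e^(−t/τ) with ΔM₀ = 1820 − 3677.6 = −1858 Gt C.
At t = 13.3 yr, e^(−t/τ) = e^(−0.4955) = 0.6093, so ΔM = −1132 Gt C and M = 3677.6 − 1132 = 2545.8 Gt C.

2550 Gt C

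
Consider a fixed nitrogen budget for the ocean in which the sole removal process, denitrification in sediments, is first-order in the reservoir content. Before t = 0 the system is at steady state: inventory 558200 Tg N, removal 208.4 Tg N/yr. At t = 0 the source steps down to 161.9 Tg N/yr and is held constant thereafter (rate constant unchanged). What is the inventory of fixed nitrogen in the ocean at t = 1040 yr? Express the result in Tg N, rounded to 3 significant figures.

Residence time τ = M₀/F₀ = 2679 yr. The eventual steady state is M_∞ = M₀·(F₁/F₀) = 558200 × 161.9/208.4 = 433650 Tg N.
The anomaly ΔM(t) = M(t) − M_∞ decays as ΔM₀·e^(−t/τ) with ΔM₀ = 558200 − 433650 = 124600 Tg N.
At t = 1040 yr, e^(−t/τ) = e^(−0.3883) = 0.6782, so ΔM = 84470 Tg N and M = 433650 + 84470 = 518120 Tg N.

518000 Tg N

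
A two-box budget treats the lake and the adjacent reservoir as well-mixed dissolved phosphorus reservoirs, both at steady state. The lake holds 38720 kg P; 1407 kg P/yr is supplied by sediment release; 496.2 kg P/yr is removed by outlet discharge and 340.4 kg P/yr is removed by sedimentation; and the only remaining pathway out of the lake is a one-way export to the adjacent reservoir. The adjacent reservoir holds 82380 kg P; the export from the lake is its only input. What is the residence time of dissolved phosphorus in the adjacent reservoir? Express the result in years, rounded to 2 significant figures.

Balance the lake: ΣF_in = 1407.0 kg P/yr.
Export to the adjacent reservoir = ΣF_in − (496.2 + 340.4) = 570.40 kg P/yr.
At steady state the output of the adjacent reservoir equals its input, 570.40 kg P/yr.
τ = M / F = 82380 / 570.40 = 144.4 yr.

140 yr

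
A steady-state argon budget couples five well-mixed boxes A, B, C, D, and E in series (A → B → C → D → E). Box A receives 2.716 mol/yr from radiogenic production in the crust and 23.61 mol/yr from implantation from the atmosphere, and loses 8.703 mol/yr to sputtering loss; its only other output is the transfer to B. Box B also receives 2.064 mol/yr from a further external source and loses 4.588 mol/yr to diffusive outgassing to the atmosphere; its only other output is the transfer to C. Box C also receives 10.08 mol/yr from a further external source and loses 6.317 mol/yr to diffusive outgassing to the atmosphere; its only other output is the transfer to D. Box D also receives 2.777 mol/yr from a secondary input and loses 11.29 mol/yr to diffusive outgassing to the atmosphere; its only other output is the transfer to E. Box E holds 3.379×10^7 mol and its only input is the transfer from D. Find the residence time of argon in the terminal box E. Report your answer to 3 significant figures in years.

3.27×10^6 yr

Box A: F(A→B) = (2.716 + 23.61) − 8.703 = 17.623 mol/yr.
Box B: F(B→C) = (17.623 + 2.064) − 4.588 = 15.099 mol/yr.
Box C: F(C→D) = (15.099 + 10.08) − 6.317 = 18.862 mol/yr.
Box D: F(D→E) = (18.862 + 2.777) − 11.29 = 10.349 mol/yr.
Box E throughput = its input = 10.349 mol/yr; τ = 3.379×10^7 / 10.349 = 3.265×10^6 yr.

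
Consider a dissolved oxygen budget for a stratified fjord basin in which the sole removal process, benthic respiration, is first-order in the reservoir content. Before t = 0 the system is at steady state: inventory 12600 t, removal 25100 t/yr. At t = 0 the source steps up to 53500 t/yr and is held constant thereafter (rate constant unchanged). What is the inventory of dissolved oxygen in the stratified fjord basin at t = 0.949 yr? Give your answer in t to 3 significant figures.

24700 t

τ = M₀/F₀ = 12600/25100 = 0.5020 yr; rate constant k = 1/τ.
New steady state M_∞ = F₁/k = F₁·τ = 53500 × 0.5020 = 26857 t.
M(t) = M_∞ + (M₀ − M_∞)·e^(−t/τ); t/τ = 0.949/0.5020 = 1.890, so e^(−t/τ) = 0.1510.
M(t) = 26857 − 14260 × 0.1510 = 24704 t.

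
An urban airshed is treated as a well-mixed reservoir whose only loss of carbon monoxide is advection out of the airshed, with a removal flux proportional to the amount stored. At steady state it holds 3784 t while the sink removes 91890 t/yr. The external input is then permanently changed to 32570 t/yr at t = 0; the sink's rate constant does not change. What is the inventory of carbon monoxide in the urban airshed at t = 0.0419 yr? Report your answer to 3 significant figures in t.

2220 t

τ = M₀/F₀ = 3784/91890 = 0.04118 yr; rate constant k = 1/τ.
New steady state M_∞ = F₁/k = F₁·τ = 32570 × 0.04118 = 1341.2 t.
M(t) = M_∞ + (M₀ − M_∞)·e^(−t/τ); t/τ = 0.0419/0.04118 = 1.017, so e^(−t/τ) = 0.3615.
M(t) = 1341.2 + 2443 × 0.3615 = 2224.3 t.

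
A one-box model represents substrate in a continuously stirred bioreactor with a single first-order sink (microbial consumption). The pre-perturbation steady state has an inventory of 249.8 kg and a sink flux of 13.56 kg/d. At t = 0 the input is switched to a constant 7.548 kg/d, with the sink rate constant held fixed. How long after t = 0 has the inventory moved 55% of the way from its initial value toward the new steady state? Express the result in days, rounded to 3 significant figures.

14.7 d

τ = M₀/F₀ = 249.8/13.56 = 18.42 d.
The remaining gap fraction is e^(−t/τ); 55% covered ⇒ e^(−t/τ) = 0.450.
t = −τ ln(0.450) = 18.42 × 0.7985 = 14.71 d.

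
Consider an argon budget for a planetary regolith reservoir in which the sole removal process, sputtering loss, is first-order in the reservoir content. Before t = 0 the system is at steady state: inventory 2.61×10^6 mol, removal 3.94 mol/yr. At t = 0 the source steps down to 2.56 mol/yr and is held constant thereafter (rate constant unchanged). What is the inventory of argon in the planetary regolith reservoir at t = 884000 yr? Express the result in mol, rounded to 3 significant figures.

Residence time τ = M₀/F₀ = 662400 yr. The eventual steady state is M_∞ = M₀·(F₁/F₀) = 2.61×10^6 × 2.56/3.94 = 1.6958×10^6 mol.
The anomaly ΔM(t) = M(t) − M_∞ decays as ΔM₀·e^(−t/τ) with ΔM₀ = 2.61×10^6 − 1.6958×10^6 = 914200 mol.
At t = 884000 yr, e^(−t/τ) = e^(−1.334) = 0.2633, so ΔM = 240700 mol and M = 1.6958×10^6 + 240700 = 1.9365×10^6 mol.

1.94×10^6 mol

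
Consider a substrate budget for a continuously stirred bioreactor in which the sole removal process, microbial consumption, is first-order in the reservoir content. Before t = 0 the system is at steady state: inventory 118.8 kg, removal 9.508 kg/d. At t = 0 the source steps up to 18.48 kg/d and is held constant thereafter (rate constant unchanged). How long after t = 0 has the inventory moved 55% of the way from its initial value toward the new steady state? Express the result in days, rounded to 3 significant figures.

τ = M₀/F₀ = 118.8/9.508 = 12.49 d.
The remaining gap fraction is e^(−t/τ); 55% covered ⇒ e^(−t/τ) = 0.450.
t = −τ ln(0.450) = 12.49 × 0.7985 = 9.977 d.

9.98 d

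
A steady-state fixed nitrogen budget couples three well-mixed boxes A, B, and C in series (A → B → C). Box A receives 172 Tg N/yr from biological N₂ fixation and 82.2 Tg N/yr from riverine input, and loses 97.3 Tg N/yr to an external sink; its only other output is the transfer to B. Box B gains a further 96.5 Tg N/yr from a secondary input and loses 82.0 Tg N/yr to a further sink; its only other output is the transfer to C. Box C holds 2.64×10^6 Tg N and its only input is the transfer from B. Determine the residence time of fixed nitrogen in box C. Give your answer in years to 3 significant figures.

Box A: F(A→B) = (172 + 82.2) − 97.3 = 156.90 Tg N/yr.
Box B: F(B→C) = (156.90 + 96.5) − 82.0 = 171.40 Tg N/yr.
Box C throughput = its input = 171.40 Tg N/yr; τ = 2.64×10^6 / 171.40 = 15400 yr.

15400 yr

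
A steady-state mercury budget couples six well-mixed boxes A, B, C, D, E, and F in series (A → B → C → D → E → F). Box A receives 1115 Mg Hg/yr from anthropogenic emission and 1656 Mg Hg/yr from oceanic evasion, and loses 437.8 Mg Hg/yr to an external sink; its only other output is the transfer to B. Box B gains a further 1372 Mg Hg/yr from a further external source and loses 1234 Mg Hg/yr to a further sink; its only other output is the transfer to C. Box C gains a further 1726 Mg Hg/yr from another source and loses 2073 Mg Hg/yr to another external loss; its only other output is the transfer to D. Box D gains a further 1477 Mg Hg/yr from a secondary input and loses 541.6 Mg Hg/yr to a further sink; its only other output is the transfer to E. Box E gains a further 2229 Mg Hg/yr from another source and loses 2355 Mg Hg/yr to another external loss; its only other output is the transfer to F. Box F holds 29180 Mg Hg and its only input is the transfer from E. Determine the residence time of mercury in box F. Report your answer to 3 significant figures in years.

Box A: F(A→B) = (1115 + 1656) − 437.8 = 2333.2 Mg Hg/yr.
Box B: F(B→C) = (2333.2 + 1372) − 1234 = 2471.2 Mg Hg/yr.
Box C: F(C→D) = (2471.2 + 1726) − 2073 = 2124.2 Mg Hg/yr.
Box D: F(D→E) = (2124.2 + 1477) − 541.6 = 3059.6 Mg Hg/yr.
Box E: F(E→F) = (3059.6 + 2229) − 2355 = 2933.6 Mg Hg/yr.
Box F throughput = its input = 2933.6 Mg Hg/yr; τ = 29180 / 2933.6 = 9.947 yr.

9.95 yr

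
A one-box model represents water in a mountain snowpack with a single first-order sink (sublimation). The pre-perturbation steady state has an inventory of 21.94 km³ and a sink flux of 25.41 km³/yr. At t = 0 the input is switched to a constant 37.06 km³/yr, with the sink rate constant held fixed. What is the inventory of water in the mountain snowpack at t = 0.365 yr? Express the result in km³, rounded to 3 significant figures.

25.4 km³

The sink rate constant is k = F₀/M₀ = 25.41/21.94 = 1.158 yr⁻¹.
Solving dM/dt = F₁ − kM with M(0) = M₀ gives M(t) = F₁/k + (M₀ − F₁/k)·e^(−kt).
F₁/k = 37.06/1.158 = 31.999 km³; kt = 1.158 × 0.365 = 0.4227, e^(−kt) = 0.6553.
M(0.365) = 31.999 + (21.94 − 31.999) × 0.6553 = 31.999 − 6.591 = 25.408 km³.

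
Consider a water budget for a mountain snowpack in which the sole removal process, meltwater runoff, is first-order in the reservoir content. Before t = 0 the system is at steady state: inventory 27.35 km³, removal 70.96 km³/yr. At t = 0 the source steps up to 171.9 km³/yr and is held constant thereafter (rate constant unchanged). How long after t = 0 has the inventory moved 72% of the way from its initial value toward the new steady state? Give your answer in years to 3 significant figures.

0.491 yr

τ = M₀/F₀ = 27.35/70.96 = 0.3854 yr.
The remaining gap fraction is e^(−t/τ); 72% covered ⇒ e^(−t/τ) = 0.280.
t = −τ ln(0.280) = 0.3854 × 1.273 = 0.4906 yr.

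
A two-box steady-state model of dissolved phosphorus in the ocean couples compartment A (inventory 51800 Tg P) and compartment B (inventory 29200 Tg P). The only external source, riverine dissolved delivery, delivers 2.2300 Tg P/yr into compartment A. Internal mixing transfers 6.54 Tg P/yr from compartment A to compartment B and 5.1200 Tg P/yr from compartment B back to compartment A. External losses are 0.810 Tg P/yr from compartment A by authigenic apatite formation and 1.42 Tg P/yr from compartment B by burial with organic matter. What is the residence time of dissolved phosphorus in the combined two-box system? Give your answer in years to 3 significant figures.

36300 yr

For the system as a whole, the A↔B exchange is internal and contributes nothing to the throughput; only the external sinks remove mass.
M_total = 51800 + 29200 = 81000 Tg P.
ΣF_external_out = 0.810 + 1.42 = 2.2300 Tg P/yr.
τ = M_total / ΣF_ext = 81000 / 2.2300 = 36320 yr.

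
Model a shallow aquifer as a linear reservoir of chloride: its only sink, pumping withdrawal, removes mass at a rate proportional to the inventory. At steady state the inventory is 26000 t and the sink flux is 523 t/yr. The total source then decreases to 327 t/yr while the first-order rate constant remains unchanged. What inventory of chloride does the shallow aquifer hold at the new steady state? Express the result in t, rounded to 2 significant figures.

16000 t

Rate constant k = F/M = 523 / 26000 = 0.02012 yr⁻¹.
At the new steady state, source = k·M_new ⇒ M_new = 327 / 0.02012 = 16260 t.
(Equivalently M_new = M × F_new/F_old = 26000 × 327/523.)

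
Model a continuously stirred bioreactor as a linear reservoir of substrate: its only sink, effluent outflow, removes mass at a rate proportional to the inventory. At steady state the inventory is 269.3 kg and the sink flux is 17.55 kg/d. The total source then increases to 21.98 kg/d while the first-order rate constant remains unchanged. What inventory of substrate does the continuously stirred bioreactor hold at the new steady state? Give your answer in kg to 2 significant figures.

Rate constant k = F/M = 17.55 / 269.3 = 0.06517 d⁻¹.
At the new steady state, source = k·M_new ⇒ M_new = 21.98 / 0.06517 = 337.3 kg.
(Equivalently M_new = M × F_new/F_old = 269.3 × 21.98/17.55.)

340 kg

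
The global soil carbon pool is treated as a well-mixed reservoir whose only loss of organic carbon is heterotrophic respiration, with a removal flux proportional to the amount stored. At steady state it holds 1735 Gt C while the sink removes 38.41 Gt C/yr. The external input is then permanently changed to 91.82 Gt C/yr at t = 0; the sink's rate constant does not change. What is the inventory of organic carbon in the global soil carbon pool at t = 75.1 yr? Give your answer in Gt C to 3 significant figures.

3690 Gt C

Residence time τ = M₀/F₀ = 45.17 yr. The eventual steady state is M_∞ = M₀·(F₁/F₀) = 1735 × 91.82/38.41 = 4147.6 Gt C.
The anomaly ΔM(t) = M(t) − M_∞ decays as ΔM₀·e^(−t/τ) with ΔM₀ = 1735 − 4147.6 = −2413 Gt C.
At t = 75.1 yr, e^(−t/τ) = e^(−1.663) = 0.1896, so ΔM = −457.5 Gt C and M = 4147.6 − 457.5 = 3690.0 Gt C.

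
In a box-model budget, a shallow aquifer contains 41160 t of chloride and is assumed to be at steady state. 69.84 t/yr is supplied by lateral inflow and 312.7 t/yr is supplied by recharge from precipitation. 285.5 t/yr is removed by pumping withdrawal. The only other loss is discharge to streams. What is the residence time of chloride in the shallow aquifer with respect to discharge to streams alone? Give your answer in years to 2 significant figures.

At steady state ΣF_in = ΣF_out.
ΣF_in = 69.84 + 312.7 = 382.54 t/yr.
Discharge to streams flux = ΣF_in − (285.5) = 382.54 − 285.5 = 97.04 t/yr.
τ = M / F = 41160 / 97.04 = 424.2 yr.

420 yr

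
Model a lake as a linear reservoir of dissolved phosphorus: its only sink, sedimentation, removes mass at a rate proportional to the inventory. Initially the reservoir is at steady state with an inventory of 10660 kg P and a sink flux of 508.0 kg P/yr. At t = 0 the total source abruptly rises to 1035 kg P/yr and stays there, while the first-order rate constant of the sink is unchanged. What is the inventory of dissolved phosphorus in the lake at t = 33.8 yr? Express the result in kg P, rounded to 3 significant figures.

19500 kg P

The sink rate constant is k = F₀/M₀ = 508.0/10660 = 0.04765 yr⁻¹.
Solving dM/dt = F₁ − kM with M(0) = M₀ gives M(t) = F₁/k + (M₀ − F₁/k)·e^(−kt).
F₁/k = 1035/0.04765 = 21719 kg P; kt = 0.04765 × 33.8 = 1.611, e^(−kt) = 0.1997.
M(33.8) = 21719 + (10660 − 21719) × 0.1997 = 21719 − 2209 = 19510 kg P.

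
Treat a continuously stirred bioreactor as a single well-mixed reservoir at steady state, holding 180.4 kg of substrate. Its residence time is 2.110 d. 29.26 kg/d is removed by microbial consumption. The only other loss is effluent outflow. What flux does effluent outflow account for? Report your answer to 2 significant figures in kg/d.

Total removal F = M/τ = 180.4 / 2.110 = 85.50 kg/d.
Effluent outflow = F − (29.26) = 85.50 − 29.26 = 56.24 kg/d.

56 kg/d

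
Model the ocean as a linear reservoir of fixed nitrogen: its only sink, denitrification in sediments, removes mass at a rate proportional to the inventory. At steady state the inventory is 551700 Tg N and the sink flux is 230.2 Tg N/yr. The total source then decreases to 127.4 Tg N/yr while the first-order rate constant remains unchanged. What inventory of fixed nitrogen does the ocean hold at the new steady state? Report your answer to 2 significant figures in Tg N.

Rate constant k = F/M = 230.2 / 551700 = 0.0004173 yr⁻¹.
At the new steady state, source = k·M_new ⇒ M_new = 127.4 / 0.0004173 = 305300 Tg N.
(Equivalently M_new = M × F_new/F_old = 551700 × 127.4/230.2.)

310000 Tg N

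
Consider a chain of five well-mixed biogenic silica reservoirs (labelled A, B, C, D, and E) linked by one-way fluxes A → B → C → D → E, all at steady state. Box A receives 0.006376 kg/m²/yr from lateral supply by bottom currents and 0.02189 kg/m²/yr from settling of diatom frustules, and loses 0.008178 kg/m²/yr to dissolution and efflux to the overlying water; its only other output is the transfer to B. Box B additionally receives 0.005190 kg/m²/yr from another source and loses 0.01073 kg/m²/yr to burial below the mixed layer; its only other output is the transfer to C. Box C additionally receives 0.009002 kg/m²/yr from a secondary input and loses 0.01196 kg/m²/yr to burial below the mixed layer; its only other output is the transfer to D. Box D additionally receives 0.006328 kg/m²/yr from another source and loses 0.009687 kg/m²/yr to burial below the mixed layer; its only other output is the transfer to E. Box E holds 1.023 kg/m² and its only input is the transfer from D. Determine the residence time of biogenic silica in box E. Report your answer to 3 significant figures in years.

Box A: F(A→B) = (0.006376 + 0.02189) − 0.008178 = 0.020088 kg/m²/yr.
Box B: F(B→C) = (0.020088 + 0.005190) − 0.01073 = 0.014548 kg/m²/yr.
Box C: F(C→D) = (0.014548 + 0.009002) − 0.01196 = 0.011590 kg/m²/yr.
Box D: F(D→E) = (0.011590 + 0.006328) − 0.009687 = 0.0082310 kg/m²/yr.
Box E throughput = its input = 0.0082310 kg/m²/yr; τ = 1.023 / 0.0082310 = 124.3 yr.

124 yr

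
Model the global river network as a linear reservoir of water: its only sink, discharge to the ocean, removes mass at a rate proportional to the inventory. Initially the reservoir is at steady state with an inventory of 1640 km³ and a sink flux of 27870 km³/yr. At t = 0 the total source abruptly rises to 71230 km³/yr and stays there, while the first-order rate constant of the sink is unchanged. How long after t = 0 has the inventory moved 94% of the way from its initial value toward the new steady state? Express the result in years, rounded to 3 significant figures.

0.166 yr

τ = M₀/F₀ = 1640/27870 = 0.05884 yr.
The remaining gap fraction is e^(−t/τ); 94% covered ⇒ e^(−t/τ) = 0.0600.
t = −τ ln(0.0600) = 0.05884 × 2.813 = 0.1656 yr.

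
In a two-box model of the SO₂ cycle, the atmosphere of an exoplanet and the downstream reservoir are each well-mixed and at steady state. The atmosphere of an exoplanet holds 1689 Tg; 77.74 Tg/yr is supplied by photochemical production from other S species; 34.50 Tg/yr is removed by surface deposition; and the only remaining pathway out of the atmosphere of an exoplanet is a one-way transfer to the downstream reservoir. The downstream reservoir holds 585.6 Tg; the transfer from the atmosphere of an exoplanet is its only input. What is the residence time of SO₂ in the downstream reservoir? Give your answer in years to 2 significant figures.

Balance the atmosphere of an exoplanet: ΣF_in = 77.740 Tg/yr.
Transfer to the downstream reservoir = ΣF_in − (34.50) = 43.240 Tg/yr.
At steady state the output of the downstream reservoir equals its input, 43.240 Tg/yr.
τ = M / F = 585.6 / 43.240 = 13.54 yr.

14 yr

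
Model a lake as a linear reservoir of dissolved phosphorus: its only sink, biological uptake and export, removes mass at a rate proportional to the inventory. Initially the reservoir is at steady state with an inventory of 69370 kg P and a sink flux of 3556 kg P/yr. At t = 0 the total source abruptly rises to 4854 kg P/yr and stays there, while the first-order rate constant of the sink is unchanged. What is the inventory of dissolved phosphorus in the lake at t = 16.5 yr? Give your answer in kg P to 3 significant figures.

83800 kg P

τ = M₀/F₀ = 69370/3556 = 19.51 yr; rate constant k = 1/τ.
New steady state M_∞ = F₁/k = F₁·τ = 4854 × 19.51 = 94691 kg P.
M(t) = M_∞ + (M₀ − M_∞)·e^(−t/τ); t/τ = 16.5/19.51 = 0.8458, so e^(−t/τ) = 0.4292.
M(t) = 94691 − 25320 × 0.4292 = 83823 kg P.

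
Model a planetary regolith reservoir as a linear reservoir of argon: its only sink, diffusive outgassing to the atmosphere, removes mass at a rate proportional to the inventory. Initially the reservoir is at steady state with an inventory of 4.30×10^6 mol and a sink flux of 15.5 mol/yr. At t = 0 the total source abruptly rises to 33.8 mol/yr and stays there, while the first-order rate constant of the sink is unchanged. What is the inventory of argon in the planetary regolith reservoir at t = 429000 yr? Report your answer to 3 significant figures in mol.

The sink rate constant is k = F₀/M₀ = 15.5/4.30×10^6 = 3.605×10^-6 yr⁻¹.
Solving dM/dt = F₁ − kM with M(0) = M₀ gives M(t) = F₁/k + (M₀ − F₁/k)·e^(−kt).
F₁/k = 33.8/3.605×10^-6 = 9.3768×10^6 mol; kt = 3.605×10^-6 × 429000 = 1.546, e^(−kt) = 0.2130.
M(429000) = 9.3768×10^6 + (4.30×10^6 − 9.3768×10^6) × 0.2130 = 9.3768×10^6 − 1.081×10^6 = 8.2953×10^6 mol.

8.30×10^6 mol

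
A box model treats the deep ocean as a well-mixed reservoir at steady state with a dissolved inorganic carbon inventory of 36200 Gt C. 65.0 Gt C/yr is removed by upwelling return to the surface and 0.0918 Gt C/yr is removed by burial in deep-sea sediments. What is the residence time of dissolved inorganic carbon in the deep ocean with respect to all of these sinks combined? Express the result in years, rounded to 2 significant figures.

Total removal flux = 65.0 + 0.0918 = 65.092 Gt C/yr.
τ = M / ΣF_out = 36200 / 65.092 = 556.1 yr.

560 yr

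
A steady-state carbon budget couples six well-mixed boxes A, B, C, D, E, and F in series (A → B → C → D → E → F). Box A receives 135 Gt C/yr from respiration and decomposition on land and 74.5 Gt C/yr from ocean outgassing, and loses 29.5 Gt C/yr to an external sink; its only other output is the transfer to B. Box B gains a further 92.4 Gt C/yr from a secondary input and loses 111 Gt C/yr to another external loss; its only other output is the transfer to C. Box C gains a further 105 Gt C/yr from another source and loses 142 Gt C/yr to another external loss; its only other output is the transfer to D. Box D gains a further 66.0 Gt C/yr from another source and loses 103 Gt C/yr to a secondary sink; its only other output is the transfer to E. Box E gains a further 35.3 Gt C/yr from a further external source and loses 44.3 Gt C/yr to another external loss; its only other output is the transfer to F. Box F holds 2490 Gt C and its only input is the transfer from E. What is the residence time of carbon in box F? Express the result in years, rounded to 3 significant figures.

Box A: F(A→B) = (135 + 74.5) − 29.5 = 180.00 Gt C/yr.
Box B: F(B→C) = (180.00 + 92.4) − 111 = 161.40 Gt C/yr.
Box C: F(C→D) = (161.40 + 105) − 142 = 124.40 Gt C/yr.
Box D: F(D→E) = (124.40 + 66.0) − 103 = 87.400 Gt C/yr.
Box E: F(E→F) = (87.400 + 35.3) − 44.3 = 78.400 Gt C/yr.
Box F throughput = its input = 78.400 Gt C/yr; τ = 2490 / 78.400 = 31.76 yr.

31.8 yr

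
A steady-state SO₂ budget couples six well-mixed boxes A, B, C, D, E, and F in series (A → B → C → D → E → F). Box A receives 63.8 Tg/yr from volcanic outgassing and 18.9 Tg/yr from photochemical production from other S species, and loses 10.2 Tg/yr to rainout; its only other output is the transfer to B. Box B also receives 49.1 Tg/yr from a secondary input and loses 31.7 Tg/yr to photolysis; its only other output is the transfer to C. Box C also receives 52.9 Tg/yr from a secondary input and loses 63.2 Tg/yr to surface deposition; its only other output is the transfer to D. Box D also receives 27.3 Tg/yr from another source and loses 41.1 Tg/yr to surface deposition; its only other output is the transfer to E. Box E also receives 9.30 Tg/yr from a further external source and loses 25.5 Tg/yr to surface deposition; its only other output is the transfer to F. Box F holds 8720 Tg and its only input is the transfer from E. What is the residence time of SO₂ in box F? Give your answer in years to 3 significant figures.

176 yr

Box A: F(A→B) = (63.8 + 18.9) − 10.2 = 72.500 Tg/yr.
Box B: F(B→C) = (72.500 + 49.1) − 31.7 = 89.900 Tg/yr.
Box C: F(C→D) = (89.900 + 52.9) − 63.2 = 79.600 Tg/yr.
Box D: F(D→E) = (79.600 + 27.3) − 41.1 = 65.800 Tg/yr.
Box E: F(E→F) = (65.800 + 9.30) − 25.5 = 49.600 Tg/yr.
Box F throughput = its input = 49.600 Tg/yr; τ = 8720 / 49.600 = 175.8 yr.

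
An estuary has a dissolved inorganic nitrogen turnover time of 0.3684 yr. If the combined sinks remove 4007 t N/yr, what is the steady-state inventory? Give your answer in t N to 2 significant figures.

1500 t N

τ = M/F ⇒ M = τ × F = 0.3684 × 4007 = 1476 t N.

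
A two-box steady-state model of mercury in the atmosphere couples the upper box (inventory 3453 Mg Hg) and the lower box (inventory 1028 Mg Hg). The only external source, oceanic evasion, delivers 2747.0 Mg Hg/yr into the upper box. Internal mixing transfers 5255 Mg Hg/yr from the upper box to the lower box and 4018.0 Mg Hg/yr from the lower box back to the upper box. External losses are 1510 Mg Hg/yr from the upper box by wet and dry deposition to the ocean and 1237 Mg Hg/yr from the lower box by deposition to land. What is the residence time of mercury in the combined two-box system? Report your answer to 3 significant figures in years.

Treat the two boxes together as one reservoir: the mixing fluxes between them are internal recycling, so τ = ΣM / Σ(external losses).
M_total = 3453 + 1028 = 4481.0 Mg Hg.
ΣF_external_out = 1510 + 1237 = 2747.0 Mg Hg/yr.
τ = M_total / ΣF_ext = 4481.0 / 2747.0 = 1.631 yr.

1.63 yr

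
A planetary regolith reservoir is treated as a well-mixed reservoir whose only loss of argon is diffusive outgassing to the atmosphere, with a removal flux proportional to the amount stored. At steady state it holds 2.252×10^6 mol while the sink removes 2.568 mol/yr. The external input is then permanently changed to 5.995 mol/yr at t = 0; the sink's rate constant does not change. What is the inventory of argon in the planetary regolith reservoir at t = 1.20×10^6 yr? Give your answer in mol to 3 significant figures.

τ = M₀/F₀ = 2.252×10^6/2.568 = 876900 yr; rate constant k = 1/τ.
New steady state M_∞ = F₁/k = F₁·τ = 5.995 × 876900 = 5.2573×10^6 mol.
M(t) = M_∞ + (M₀ − M_∞)·e^(−t/τ); t/τ = 1.20×10^6/876900 = 1.368, so e^(−t/τ) = 0.2545.
M(t) = 5.2573×10^6 − 3.005×10^6 × 0.2545 = 4.4924×10^6 mol.

4.49×10^6 mol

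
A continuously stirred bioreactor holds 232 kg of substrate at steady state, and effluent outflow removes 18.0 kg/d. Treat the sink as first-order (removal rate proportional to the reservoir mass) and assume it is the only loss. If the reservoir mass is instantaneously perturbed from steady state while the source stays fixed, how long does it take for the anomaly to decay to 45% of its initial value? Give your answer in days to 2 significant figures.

10 d

For a linear reservoir the anomaly decays as exp(−t/τ) with τ = M/F = 232/18.0 = 12.89 d.
exp(−t/τ) = 0.45 ⇒ t = −τ ln(0.45) = 12.89 × 0.7985 = 10.29 d.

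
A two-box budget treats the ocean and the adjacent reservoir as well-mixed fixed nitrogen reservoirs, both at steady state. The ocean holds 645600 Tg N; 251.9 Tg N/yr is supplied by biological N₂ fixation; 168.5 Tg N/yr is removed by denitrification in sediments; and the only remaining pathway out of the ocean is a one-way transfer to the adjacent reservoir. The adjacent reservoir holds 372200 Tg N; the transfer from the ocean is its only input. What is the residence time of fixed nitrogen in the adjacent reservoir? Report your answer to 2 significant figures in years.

Balance the ocean: ΣF_in = 251.90 Tg N/yr.
Transfer to the adjacent reservoir = ΣF_in − (168.5) = 83.400 Tg N/yr.
At steady state the output of the adjacent reservoir equals its input, 83.400 Tg N/yr.
τ = M / F = 372200 / 83.400 = 4463 yr.

4500 yr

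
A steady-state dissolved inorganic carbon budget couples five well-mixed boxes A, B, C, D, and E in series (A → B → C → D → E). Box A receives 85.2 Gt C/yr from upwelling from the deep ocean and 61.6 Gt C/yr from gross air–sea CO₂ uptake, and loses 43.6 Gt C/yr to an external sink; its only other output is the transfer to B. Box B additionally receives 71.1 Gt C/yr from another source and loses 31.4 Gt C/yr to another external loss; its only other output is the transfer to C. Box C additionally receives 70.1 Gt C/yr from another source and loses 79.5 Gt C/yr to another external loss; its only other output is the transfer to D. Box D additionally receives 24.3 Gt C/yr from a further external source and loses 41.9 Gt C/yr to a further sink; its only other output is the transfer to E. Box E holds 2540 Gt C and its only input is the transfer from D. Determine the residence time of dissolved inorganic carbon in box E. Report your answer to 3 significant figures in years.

Box A: F(A→B) = (85.2 + 61.6) − 43.6 = 103.20 Gt C/yr.
Box B: F(B→C) = (103.20 + 71.1) − 31.4 = 142.90 Gt C/yr.
Box C: F(C→D) = (142.90 + 70.1) − 79.5 = 133.50 Gt C/yr.
Box D: F(D→E) = (133.50 + 24.3) − 41.9 = 115.90 Gt C/yr.
Box E throughput = its input = 115.90 Gt C/yr; τ = 2540 / 115.90 = 21.92 yr.

21.9 yr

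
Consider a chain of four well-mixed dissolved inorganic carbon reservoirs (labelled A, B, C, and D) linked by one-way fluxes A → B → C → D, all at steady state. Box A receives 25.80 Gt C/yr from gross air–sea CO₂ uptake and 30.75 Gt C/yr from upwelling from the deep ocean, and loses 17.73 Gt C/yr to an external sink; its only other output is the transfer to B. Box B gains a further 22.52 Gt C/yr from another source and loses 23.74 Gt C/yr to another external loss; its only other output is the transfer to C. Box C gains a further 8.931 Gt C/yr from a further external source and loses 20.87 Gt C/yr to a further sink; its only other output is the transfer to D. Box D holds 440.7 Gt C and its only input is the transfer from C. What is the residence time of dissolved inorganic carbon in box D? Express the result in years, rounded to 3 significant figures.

Box A: F(A→B) = (25.80 + 30.75) − 17.73 = 38.820 Gt C/yr.
Box B: F(B→C) = (38.820 + 22.52) − 23.74 = 37.600 Gt C/yr.
Box C: F(C→D) = (37.600 + 8.931) − 20.87 = 25.661 Gt C/yr.
Box D throughput = its input = 25.661 Gt C/yr; τ = 440.7 / 25.661 = 17.17 yr.

17.2 yr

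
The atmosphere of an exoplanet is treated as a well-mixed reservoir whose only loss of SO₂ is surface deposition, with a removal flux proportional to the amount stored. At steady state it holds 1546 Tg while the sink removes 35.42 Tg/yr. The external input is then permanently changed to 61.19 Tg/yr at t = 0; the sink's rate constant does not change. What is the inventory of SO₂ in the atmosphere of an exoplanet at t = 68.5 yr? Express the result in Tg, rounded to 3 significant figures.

2440 Tg

Residence time τ = M₀/F₀ = 43.65 yr. The eventual steady state is M_∞ = M₀·(F₁/F₀) = 1546 × 61.19/35.42 = 2670.8 Tg.
The anomaly ΔM(t) = M(t) − M_∞ decays as ΔM₀·e^(−t/τ) with ΔM₀ = 1546 − 2670.8 = −1125 Tg.
At t = 68.5 yr, e^(−t/τ) = e^(−1.569) = 0.2082, so ΔM = −234.2 Tg and M = 2670.8 − 234.2 = 2436.6 Tg.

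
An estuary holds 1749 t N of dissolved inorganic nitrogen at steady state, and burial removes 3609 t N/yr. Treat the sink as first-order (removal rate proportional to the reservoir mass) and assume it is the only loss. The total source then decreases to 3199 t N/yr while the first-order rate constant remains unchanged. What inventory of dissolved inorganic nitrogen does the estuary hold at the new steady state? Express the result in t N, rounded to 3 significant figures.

Rate constant k = F/M = 3609 / 1749 = 2.063 yr⁻¹.
At the new steady state, source = k·M_new ⇒ M_new = 3199 / 2.063 = 1550 t N.
(Equivalently M_new = M × F_new/F_old = 1749 × 3199/3609.)

1550 t N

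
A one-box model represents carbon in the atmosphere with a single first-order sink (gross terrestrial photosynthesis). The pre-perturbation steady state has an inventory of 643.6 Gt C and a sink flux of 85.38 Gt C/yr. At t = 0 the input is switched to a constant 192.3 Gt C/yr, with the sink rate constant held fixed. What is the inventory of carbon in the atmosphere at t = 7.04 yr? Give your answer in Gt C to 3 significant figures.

1130 Gt C

Residence time τ = M₀/F₀ = 7.538 yr. The eventual steady state is M_∞ = M₀·(F₁/F₀) = 643.6 × 192.3/85.38 = 1449.6 Gt C.
The anomaly ΔM(t) = M(t) − M_∞ decays as ΔM₀·e^(−t/τ) with ΔM₀ = 643.6 − 1449.6 = −806.0 Gt C.
At t = 7.04 yr, e^(−t/τ) = e^(−0.9339) = 0.3930, so ΔM = −316.8 Gt C and M = 1449.6 − 316.8 = 1132.8 Gt C.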